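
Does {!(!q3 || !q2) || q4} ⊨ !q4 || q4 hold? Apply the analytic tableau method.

Yes

Initial set: {T (!(!q3 || !q2) || q4); F (!q4 || q4)}.
F (!q4 || q4): α-rule — add F !q4, F q4.
× closes — contains both q4 and !q4.
All 1 branch closes.
Every branch closed, so the premises entail the conclusion.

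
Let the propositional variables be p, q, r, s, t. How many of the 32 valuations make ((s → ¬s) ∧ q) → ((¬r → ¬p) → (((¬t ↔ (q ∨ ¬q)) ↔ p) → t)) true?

31

Initial set: {(((s → ¬s) ∧ q) → ((¬r → ¬p) → (((¬t ↔ (q ∨ ¬q)) ↔ p) → t)))}.
(((s → ¬s) ∧ q) → ((¬r → ¬p) → (((¬t ↔ (q ∨ ¬q)) ↔ p) → t))): β-rule — branch into ¬((s → ¬s) ∧ q)  //  ((¬r → ¬p) → (((¬t ↔ (q ∨ ¬q)) ↔ p) → t)).
  branch 1 (add ¬((s → ¬s) ∧ q)):
    ¬((s → ¬s) ∧ q): β-rule — branch into ¬(s → ¬s)  //  ¬q.
      branch 1.1 (add ¬(s → ¬s)):
        ¬(s → ¬s): α-rule — add s, ¬¬s.
        ○ open, literals {s=T}.
      branch 1.2 (add ¬q):
        ○ open, literals {q=F}.
  branch 2 (add ((¬r → ¬p) → (((¬t ↔ (q ∨ ¬q)) ↔ p) → t))):
    ((¬r → ¬p) → (((¬t ↔ (q ∨ ¬q)) ↔ p) → t)): β-rule — branch into ¬(¬r → ¬p)  //  (((¬t ↔ (q ∨ ¬q)) ↔ p) → t).
      branch 2.1 (add ¬(¬r → ¬p)):
        ¬(¬r → ¬p): α-rule — add ¬r, ¬¬p.
        ○ open, literals {p=T, r=F}.
      branch 2.2 (add (((¬t ↔ (q ∨ ¬q)) ↔ p) → t)):
        (((¬t ↔ (q ∨ ¬q)) ↔ p) → t): β-rule — branch into ¬((¬t ↔ (q ∨ ¬q)) ↔ p)  //  t.
          branch 2.2.1 (add ¬((¬t ↔ (q ∨ ¬q)) ↔ p)):
            ¬((¬t ↔ (q ∨ ¬q)) ↔ p): β-rule — branch into (¬t ↔ (q ∨ ¬q)), ¬p  //  ¬(¬t ↔ (q ∨ ¬q)), p.
              branch 2.2.1.1 (add (¬t ↔ (q ∨ ¬q)), ¬p):
                (¬t ↔ (q ∨ ¬q)): β-rule — branch into ¬t, (q ∨ ¬q)  //  ¬¬t, ¬(q ∨ ¬q).
                  branch 2.2.1.1.1 (add ¬t, (q ∨ ¬q)):
                    (q ∨ ¬q): β-rule — branch into q  //  ¬q.
                      branch 2.2.1.1.1.1 (add q):
                        ○ open, literals {p=F, q=T, t=F}.
                      branch 2.2.1.1.1.2 (add ¬q):
                        ○ open, literals {p=F, q=F, t=F}.
                  branch 2.2.1.1.2 (add ¬¬t, ¬(q ∨ ¬q)):
                    ¬(q ∨ ¬q): α-rule — add ¬q, ¬¬q.
                    × closes — contains both q and ¬q.
              branch 2.2.1.2 (add ¬(¬t ↔ (q ∨ ¬q)), p):
                ¬(¬t ↔ (q ∨ ¬q)): β-rule — branch into ¬t, ¬(q ∨ ¬q)  //  ¬¬t, (q ∨ ¬q).
                  branch 2.2.1.2.1 (add ¬t, ¬(q ∨ ¬q)):
                    ¬(q ∨ ¬q): α-rule — add ¬q, ¬¬q.
                    × closes — contains both q and ¬q.
                  branch 2.2.1.2.2 (add ¬¬t, (q ∨ ¬q)):
                    (q ∨ ¬q): β-rule — branch into q  //  ¬q.
                      branch 2.2.1.2.2.1 (add q):
                        ○ open, literals {p=T, q=T, t=T}.
                      branch 2.2.1.2.2.2 (add ¬q):
                        ○ open, literals {p=T, q=F, t=T}.
          branch 2.2.2 (add t):
            ○ open, literals {t=T}.
2 branches closed, 8 open.
Each open branch fixes some atoms; the unmentioned ones are free. Counting distinct full assignments: branch {s=T} (p, q, r, t) contributes 16 new; branch {q=F} (p, r, s, t) contributes 8 new; branch {p=T, r=F} (q, s, t) contributes 2 new; branch {p=F, q=T, t=F} (r, s) contributes 2 new; branch {p=F, q=F, t=F} (r, s) contributes 0 new; branch {p=T, q=T, t=T} (r, s) contributes 1 new; branch {p=T, q=F, t=T} (r, s) contributes 0 new; branch {t=T} (p, q, r, s) contributes 2 new. Total: 31.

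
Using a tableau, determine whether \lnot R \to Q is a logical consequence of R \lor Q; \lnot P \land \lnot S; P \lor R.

Initial set: {T (R \lor Q); T (\lnot P \land \lnot S); T (P \lor R); F (\lnot R \to Q)}.
T (\lnot P \land \lnot S): α-rule — add T \lnot P, T \lnot S.
F (\lnot R \to Q): α-rule — add T \lnot R, F Q.
T (R \lor Q): β-rule — branch into T R  //  T Q.
  branch 1 (add T R):
    × closes — contains both R and \lnot R.
  branch 2 (add T Q):
    × closes — contains both Q and \lnot Q.
All 2 branches close.
Every branch closed, so the premises entail the conclusion.

Yes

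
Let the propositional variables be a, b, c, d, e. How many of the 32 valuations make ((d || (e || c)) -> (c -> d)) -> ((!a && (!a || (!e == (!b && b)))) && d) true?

Initial set: {(((d || (e || c)) -> (c -> d)) -> ((!a && (!a || (!e == (!b && b)))) && d))}.
(((d || (e || c)) -> (c -> d)) -> ((!a && (!a || (!e == (!b && b)))) && d)): β-rule — branch into !((d || (e || c)) -> (c -> d))  //  ((!a && (!a || (!e == (!b && b)))) && d).
  branch 1 (add !((d || (e || c)) -> (c -> d))):
    !((d || (e || c)) -> (c -> d)): α-rule — add (d || (e || c)), !(c -> d).
    !(c -> d): α-rule — add c, !d.
    (d || (e || c)): β-rule — branch into d  //  (e || c).
      branch 1.1 (add d):
        × closes — contains both d and !d.
      branch 1.2 (add (e || c)):
        (e || c): β-rule — branch into e  //  c.
          branch 1.2.1 (add e):
            ○ open, literals {c=1, d=0, e=1}.
          branch 1.2.2 (add c):
            ○ open, literals {c=1, d=0}.
  branch 2 (add ((!a && (!a || (!e == (!b && b)))) && d)):
    ((!a && (!a || (!e == (!b && b)))) && d): α-rule — add (!a && (!a || (!e == (!b && b)))), d.
    (!a && (!a || (!e == (!b && b)))): α-rule — add !a, (!a || (!e == (!b && b))).
    (!a || (!e == (!b && b))): β-rule — branch into !a  //  (!e == (!b && b)).
      branch 2.1 (add !a):
        ○ open, literals {a=0, d=1}.
      branch 2.2 (add (!e == (!b && b))):
        (!e == (!b && b)): β-rule — branch into !e, (!b && b)  //  !!e, !(!b && b).
          branch 2.2.1 (add !e, (!b && b)):
            (!b && b): α-rule — add !b, b.
            × closes — contains both b and !b.
          branch 2.2.2 (add !!e, !(!b && b)):
            !(!b && b): β-rule — branch into !!b  //  !b.
              branch 2.2.2.1 (add !!b):
                ○ open, literals {a=0, b=1, d=1, e=1}.
              branch 2.2.2.2 (add !b):
                ○ open, literals {a=0, b=0, d=1, e=1}.
2 branches closed, 5 open.
Each open branch fixes some atoms; the unmentioned ones are free. Counting distinct full assignments: branch {c=1, d=0, e=1} (a, b) contributes 4 new; branch {c=1, d=0} (a, b, e) contributes 4 new; branch {a=0, d=1} (b, c, e) contributes 8 new; branch {a=0, b=1, d=1, e=1} (c) contributes 0 new; branch {a=0, b=0, d=1, e=1} (c) contributes 0 new. Total: 16.

16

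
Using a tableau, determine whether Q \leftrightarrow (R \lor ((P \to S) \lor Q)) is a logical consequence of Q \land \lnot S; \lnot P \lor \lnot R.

Yes

Initial set: {T (Q \land \lnot S); T (\lnot P \lor \lnot R); F (Q \leftrightarrow (R \lor ((P \to S) \lor Q)))}.
T (Q \land \lnot S): α-rule — add T Q, T \lnot S.
T (\lnot P \lor \lnot R): β-rule — branch into T \lnot P  //  T \lnot R.
  branch 1 (add T \lnot P):
    F (Q \leftrightarrow (R \lor ((P \to S) \lor Q))): β-rule — branch into T Q, F (R \lor ((P \to S) \lor Q))  //  F Q, T (R \lor ((P \to S) \lor Q)).
      branch 1.1 (add T Q, F (R \lor ((P \to S) \lor Q))):
        F (R \lor ((P \to S) \lor Q)): α-rule — add F R, F ((P \to S) \lor Q).
        F ((P \to S) \lor Q): α-rule — add F (P \to S), F Q.
        × closes — contains both Q and \lnot Q.
      branch 1.2 (add F Q, T (R \lor ((P \to S) \lor Q))):
        × closes — contains both Q and \lnot Q.
  branch 2 (add T \lnot R):
    F (Q \leftrightarrow (R \lor ((P \to S) \lor Q))): β-rule — branch into T Q, F (R \lor ((P \to S) \lor Q))  //  F Q, T (R \lor ((P \to S) \lor Q)).
      branch 2.1 (add T Q, F (R \lor ((P \to S) \lor Q))):
        F (R \lor ((P \to S) \lor Q)): α-rule — add F R, F ((P \to S) \lor Q).
        F ((P \to S) \lor Q): α-rule — add F (P \to S), F Q.
        × closes — contains both Q and \lnot Q.
      branch 2.2 (add F Q, T (R \lor ((P \to S) \lor Q))):
        × closes — contains both Q and \lnot Q.
All 4 branches close.
Every branch closed, so the premises entail the conclusion.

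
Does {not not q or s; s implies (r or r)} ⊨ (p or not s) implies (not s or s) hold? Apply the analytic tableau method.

Initial set: {(not not q or s); (s implies (r or r)); not ((p or not s) implies (not s or s))}.
not ((p or not s) implies (not s or s)): α-rule — add (p or not s), not (not s or s).
not (not s or s): α-rule — add not not s, not s.
× closes — contains both s and not s.
All 1 branch closes.
Every branch closed, so the premises entail the conclusion.

Yes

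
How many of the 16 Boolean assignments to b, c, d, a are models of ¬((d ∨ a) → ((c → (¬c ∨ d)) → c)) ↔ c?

Initial set: {(¬((d ∨ a) → ((c → (¬c ∨ d)) → c)) ↔ c)}.
(¬((d ∨ a) → ((c → (¬c ∨ d)) → c)) ↔ c): β-rule — branch into ¬((d ∨ a) → ((c → (¬c ∨ d)) → c)), c  //  ¬¬((d ∨ a) → ((c → (¬c ∨ d)) → c)), ¬c.
  branch 1 (add ¬((d ∨ a) → ((c → (¬c ∨ d)) → c)), c):
    ¬((d ∨ a) → ((c → (¬c ∨ d)) → c)): α-rule — add (d ∨ a), ¬((c → (¬c ∨ d)) → c).
    ¬((c → (¬c ∨ d)) → c): α-rule — add (c → (¬c ∨ d)), ¬c.
    × closes — contains both c and ¬c.
  branch 2 (add ¬¬((d ∨ a) → ((c → (¬c ∨ d)) → c)), ¬c):
    ¬¬((d ∨ a) → ((c → (¬c ∨ d)) → c)): β-rule — branch into ¬(d ∨ a)  //  ((c → (¬c ∨ d)) → c).
      branch 2.1 (add ¬(d ∨ a)):
        ¬(d ∨ a): α-rule — add ¬d, ¬a.
        ○ open, literals {a=0, c=0, d=0}.
      branch 2.2 (add ((c → (¬c ∨ d)) → c)):
        ((c → (¬c ∨ d)) → c): β-rule — branch into ¬(c → (¬c ∨ d))  //  c.
          branch 2.2.1 (add ¬(c → (¬c ∨ d))):
            ¬(c → (¬c ∨ d)): α-rule — add c, ¬(¬c ∨ d).
            × closes — contains both c and ¬c.
          branch 2.2.2 (add c):
            × closes — contains both c and ¬c.
3 branches closed, 1 open.
Each open branch fixes some atoms; the unmentioned ones are free. Counting distinct full assignments: branch {a=0, c=0, d=0} (b) contributes 2 new. Total: 2.

2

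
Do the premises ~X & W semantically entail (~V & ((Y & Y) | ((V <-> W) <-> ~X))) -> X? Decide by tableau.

No

Initial set: {(~X & W); ~((~V & ((Y & Y) | ((V <-> W) <-> ~X))) -> X)}.
(~X & W): α-rule — add ~X, W.
~((~V & ((Y & Y) | ((V <-> W) <-> ~X))) -> X): α-rule — add (~V & ((Y & Y) | ((V <-> W) <-> ~X))), ~X.
(~V & ((Y & Y) | ((V <-> W) <-> ~X))): α-rule — add ~V, ((Y & Y) | ((V <-> W) <-> ~X)).
((Y & Y) | ((V <-> W) <-> ~X)): β-rule — branch into (Y & Y)  //  ((V <-> W) <-> ~X).
  branch 1 (add (Y & Y)):
    (Y & Y): α-rule — add Y, Y.
    ○ open, literals {V=0, W=1, X=0, Y=1}.
  branch 2 (add ((V <-> W) <-> ~X)):
    ((V <-> W) <-> ~X): β-rule — branch into (V <-> W), ~X  //  ~(V <-> W), ~~X.
      branch 2.1 (add (V <-> W), ~X):
        (V <-> W): β-rule — branch into V, W  //  ~V, ~W.
          branch 2.1.1 (add V, W):
            × closes — contains both V and ~V.
          branch 2.1.2 (add ~V, ~W):
            × closes — contains both W and ~W.
      branch 2.2 (add ~(V <-> W), ~~X):
        × closes — contains both X and ~X.
3 branches closed, 1 open.
An open branch gives a countermodel: V=0, W=1, X=0, Y=1 (unmentioned atoms arbitrary); the premises hold there but the conclusion fails.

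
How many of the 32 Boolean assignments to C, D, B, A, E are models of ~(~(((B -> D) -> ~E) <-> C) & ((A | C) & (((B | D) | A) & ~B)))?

27

Initial set: {T ~(~(((B -> D) -> ~E) <-> C) & ((A | C) & (((B | D) | A) & ~B)))}.
T ~(~(((B -> D) -> ~E) <-> C) & ((A | C) & (((B | D) | A) & ~B))): β-rule — branch into F ~(((B -> D) -> ~E) <-> C)  //  F ((A | C) & (((B | D) | A) & ~B)).
  branch 1 (add F ~(((B -> D) -> ~E) <-> C)):
    F ~(((B -> D) -> ~E) <-> C): β-rule — branch into T ((B -> D) -> ~E), T C  //  F ((B -> D) -> ~E), F C.
      branch 1.1 (add T ((B -> D) -> ~E), T C):
        T ((B -> D) -> ~E): β-rule — branch into F (B -> D)  //  T ~E.
          branch 1.1.1 (add F (B -> D)):
            F (B -> D): α-rule — add T B, F D.
            ○ open, literals {B=T, C=T, D=F}.
          branch 1.1.2 (add T ~E):
            ○ open, literals {C=T, E=F}.
      branch 1.2 (add F ((B -> D) -> ~E), F C):
        F ((B -> D) -> ~E): α-rule — add T (B -> D), F ~E.
        T (B -> D): β-rule — branch into F B  //  T D.
          branch 1.2.1 (add F B):
            ○ open, literals {B=F, C=F, E=T}.
          branch 1.2.2 (add T D):
            ○ open, literals {C=F, D=T, E=T}.
  branch 2 (add F ((A | C) & (((B | D) | A) & ~B))):
    F ((A | C) & (((B | D) | A) & ~B)): β-rule — branch into F (A | C)  //  F (((B | D) | A) & ~B).
      branch 2.1 (add F (A | C)):
        F (A | C): α-rule — add F A, F C.
        ○ open, literals {A=F, C=F}.
      branch 2.2 (add F (((B | D) | A) & ~B)):
        F (((B | D) | A) & ~B): β-rule — branch into F ((B | D) | A)  //  F ~B.
          branch 2.2.1 (add F ((B | D) | A)):
            F ((B | D) | A): α-rule — add F (B | D), F A.
            F (B | D): α-rule — add F B, F D.
            ○ open, literals {A=F, B=F, D=F}.
          branch 2.2.2 (add F ~B):
            ○ open, literals {B=T}.
0 branches closed, 7 open.
Each open branch fixes some atoms; the unmentioned ones are free. Counting distinct full assignments: branch {B=T, C=T, D=F} (A, E) contributes 4 new; branch {C=T, E=F} (D, B, A) contributes 6 new; branch {B=F, C=F, E=T} (D, A) contributes 4 new; branch {C=F, D=T, E=T} (B, A) contributes 2 new; branch {A=F, C=F} (D, B, E) contributes 5 new; branch {A=F, B=F, D=F} (C, E) contributes 1 new; branch {B=T} (C, D, A, E) contributes 5 new. Total: 27.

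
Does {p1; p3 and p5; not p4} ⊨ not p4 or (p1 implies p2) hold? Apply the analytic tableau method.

Yes

Initial set: {p1; (p3 and p5); not p4; not (not p4 or (p1 implies p2))}.
(p3 and p5): α-rule — add p3, p5.
not (not p4 or (p1 implies p2)): α-rule — add not not p4, not (p1 implies p2).
× closes — contains both p4 and not p4.
All 1 branch closes.
Every branch closed, so the premises entail the conclusion.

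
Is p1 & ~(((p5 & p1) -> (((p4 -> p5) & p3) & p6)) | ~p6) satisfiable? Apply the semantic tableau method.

Initial set: {(p1 & ~(((p5 & p1) -> (((p4 -> p5) & p3) & p6)) | ~p6))}.
(p1 & ~(((p5 & p1) -> (((p4 -> p5) & p3) & p6)) | ~p6)): α-rule — add p1, ~(((p5 & p1) -> (((p4 -> p5) & p3) & p6)) | ~p6).
~(((p5 & p1) -> (((p4 -> p5) & p3) & p6)) | ~p6): α-rule — add ~((p5 & p1) -> (((p4 -> p5) & p3) & p6)), ~~p6.
~((p5 & p1) -> (((p4 -> p5) & p3) & p6)): α-rule — add (p5 & p1), ~(((p4 -> p5) & p3) & p6).
(p5 & p1): α-rule — add p5, p1.
~(((p4 -> p5) & p3) & p6): β-rule — branch into ~((p4 -> p5) & p3)  //  ~p6.
  branch 1 (add ~((p4 -> p5) & p3)):
    ~((p4 -> p5) & p3): β-rule — branch into ~(p4 -> p5)  //  ~p3.
      branch 1.1 (add ~(p4 -> p5)):
        ~(p4 -> p5): α-rule — add p4, ~p5.
        × closes — contains both p5 and ~p5.
      branch 1.2 (add ~p3):
        ○ open, literals {p1=1, p3=0, p5=1, p6=1}.
  branch 2 (add ~p6):
    × closes — contains both p6 and ~p6.
2 branches closed, 1 open.
An open branch gives a satisfying assignment: p1=1, p3=0, p5=1, p6=1.

Satisfiable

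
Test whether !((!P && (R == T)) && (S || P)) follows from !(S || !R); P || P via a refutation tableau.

Yes

Initial set: {T !(S || !R); T (P || P); F !((!P && (R == T)) && (S || P))}.
T !(S || !R): α-rule — add F S, F !R.
F !((!P && (R == T)) && (S || P)): α-rule — add T (!P && (R == T)), T (S || P).
T (!P && (R == T)): α-rule — add T !P, T (R == T).
T (P || P): β-rule — branch into T P  //  T P.
  branch 1 (add T P):
    × closes — contains both P and !P.
  branch 2 (add T P):
    × closes — contains both P and !P.
All 2 branches close.
Every branch closed, so the premises entail the conclusion.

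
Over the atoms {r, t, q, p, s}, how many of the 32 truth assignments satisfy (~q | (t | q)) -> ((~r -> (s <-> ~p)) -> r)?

24

Initial set: {((~q | (t | q)) -> ((~r -> (s <-> ~p)) -> r))}.
((~q | (t | q)) -> ((~r -> (s <-> ~p)) -> r)): β-rule — branch into ~(~q | (t | q))  //  ((~r -> (s <-> ~p)) -> r).
  branch 1 (add ~(~q | (t | q))):
    ~(~q | (t | q)): α-rule — add ~~q, ~(t | q).
    ~(t | q): α-rule — add ~t, ~q.
    × closes — contains both q and ~q.
  branch 2 (add ((~r -> (s <-> ~p)) -> r)):
    ((~r -> (s <-> ~p)) -> r): β-rule — branch into ~(~r -> (s <-> ~p))  //  r.
      branch 2.1 (add ~(~r -> (s <-> ~p))):
        ~(~r -> (s <-> ~p)): α-rule — add ~r, ~(s <-> ~p).
        ~(s <-> ~p): β-rule — branch into s, ~~p  //  ~s, ~p.
          branch 2.1.1 (add s, ~~p):
            ○ open, literals {p=T, r=F, s=T}.
          branch 2.1.2 (add ~s, ~p):
            ○ open, literals {p=F, r=F, s=F}.
      branch 2.2 (add r):
        ○ open, literals {r=T}.
1 branch closed, 3 open.
Each open branch fixes some atoms; the unmentioned ones are free. Counting distinct full assignments: branch {p=T, r=F, s=T} (t, q) contributes 4 new; branch {p=F, r=F, s=F} (t, q) contributes 4 new; branch {r=T} (t, q, p, s) contributes 16 new. Total: 24.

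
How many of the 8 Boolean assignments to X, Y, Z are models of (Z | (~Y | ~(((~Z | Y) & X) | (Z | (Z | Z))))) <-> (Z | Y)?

5

Initial set: {((Z | (~Y | ~(((~Z | Y) & X) | (Z | (Z | Z))))) <-> (Z | Y))}.
((Z | (~Y | ~(((~Z | Y) & X) | (Z | (Z | Z))))) <-> (Z | Y)): β-rule — branch into (Z | (~Y | ~(((~Z | Y) & X) | (Z | (Z | Z))))), (Z | Y)  //  ~(Z | (~Y | ~(((~Z | Y) & X) | (Z | (Z | Z))))), ~(Z | Y).
  branch 1 (add (Z | (~Y | ~(((~Z | Y) & X) | (Z | (Z | Z))))), (Z | Y)):
    (Z | (~Y | ~(((~Z | Y) & X) | (Z | (Z | Z))))): β-rule — branch into Z  //  (~Y | ~(((~Z | Y) & X) | (Z | (Z | Z)))).
      branch 1.1 (add Z):
        (Z | Y): β-rule — branch into Z  //  Y.
          branch 1.1.1 (add Z):
            ○ open, literals {Z=1}.
          branch 1.1.2 (add Y):
            ○ open, literals {Y=1, Z=1}.
      branch 1.2 (add (~Y | ~(((~Z | Y) & X) | (Z | (Z | Z))))):
        (Z | Y): β-rule — branch into Z  //  Y.
          branch 1.2.1 (add Z):
            (~Y | ~(((~Z | Y) & X) | (Z | (Z | Z)))): β-rule — branch into ~Y  //  ~(((~Z | Y) & X) | (Z | (Z | Z))).
              branch 1.2.1.1 (add ~Y):
                ○ open, literals {Y=0, Z=1}.
              branch 1.2.1.2 (add ~(((~Z | Y) & X) | (Z | (Z | Z)))):
                ~(((~Z | Y) & X) | (Z | (Z | Z))): α-rule — add ~((~Z | Y) & X), ~(Z | (Z | Z)).
                ~(Z | (Z | Z)): α-rule — add ~Z, ~(Z | Z).
                × closes — contains both Z and ~Z.
          branch 1.2.2 (add Y):
            (~Y | ~(((~Z | Y) & X) | (Z | (Z | Z)))): β-rule — branch into ~Y  //  ~(((~Z | Y) & X) | (Z | (Z | Z))).
              branch 1.2.2.1 (add ~Y):
                × closes — contains both Y and ~Y.
              branch 1.2.2.2 (add ~(((~Z | Y) & X) | (Z | (Z | Z)))):
                ~(((~Z | Y) & X) | (Z | (Z | Z))): α-rule — add ~((~Z | Y) & X), ~(Z | (Z | Z)).
                ~(Z | (Z | Z)): α-rule — add ~Z, ~(Z | Z).
                ~(Z | Z): α-rule — add ~Z, ~Z.
                ~((~Z | Y) & X): β-rule — branch into ~(~Z | Y)  //  ~X.
                  branch 1.2.2.2.1 (add ~(~Z | Y)):
                    ~(~Z | Y): α-rule — add ~~Z, ~Y.
                    × closes — contains both Z and ~Z.
                  branch 1.2.2.2.2 (add ~X):
                    ○ open, literals {X=0, Y=1, Z=0}.
  branch 2 (add ~(Z | (~Y | ~(((~Z | Y) & X) | (Z | (Z | Z))))), ~(Z | Y)):
    ~(Z | (~Y | ~(((~Z | Y) & X) | (Z | (Z | Z))))): α-rule — add ~Z, ~(~Y | ~(((~Z | Y) & X) | (Z | (Z | Z)))).
    ~(Z | Y): α-rule — add ~Z, ~Y.
    ~(~Y | ~(((~Z | Y) & X) | (Z | (Z | Z)))): α-rule — add ~~Y, ~~(((~Z | Y) & X) | (Z | (Z | Z))).
    × closes — contains both Y and ~Y.
4 branches closed, 4 open.
Each open branch fixes some atoms; the unmentioned ones are free. Counting distinct full assignments: branch {Z=1} (X, Y) contributes 4 new; branch {Y=1, Z=1} (X) contributes 0 new; branch {Y=0, Z=1} (X) contributes 0 new; branch {X=0, Y=1, Z=0} (none free) contributes 1 new. Total: 5.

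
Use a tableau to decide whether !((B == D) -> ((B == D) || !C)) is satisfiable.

Initial set: {!((B == D) -> ((B == D) || !C))}.
!((B == D) -> ((B == D) || !C)): α-rule — add (B == D), !((B == D) || !C).
!((B == D) || !C): α-rule — add !(B == D), !!C.
(B == D): β-rule — branch into B, D  //  !B, !D.
  branch 1 (add B, D):
    !(B == D): β-rule — branch into B, !D  //  !B, D.
      branch 1.1 (add B, !D):
        × closes — contains both D and !D.
      branch 1.2 (add !B, D):
        × closes — contains both B and !B.
  branch 2 (add !B, !D):
    !(B == D): β-rule — branch into B, !D  //  !B, D.
      branch 2.1 (add B, !D):
        × closes — contains both B and !B.
      branch 2.2 (add !B, D):
        × closes — contains both D and !D.
All 4 branches close.
Every branch closed; the formula is unsatisfiable.

Unsatisfiable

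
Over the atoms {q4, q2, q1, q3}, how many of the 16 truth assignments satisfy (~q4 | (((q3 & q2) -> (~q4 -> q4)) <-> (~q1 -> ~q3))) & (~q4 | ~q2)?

11

Initial set: {T ((~q4 | (((q3 & q2) -> (~q4 -> q4)) <-> (~q1 -> ~q3))) & (~q4 | ~q2))}.
T ((~q4 | (((q3 & q2) -> (~q4 -> q4)) <-> (~q1 -> ~q3))) & (~q4 | ~q2)): α-rule — add T (~q4 | (((q3 & q2) -> (~q4 -> q4)) <-> (~q1 -> ~q3))), T (~q4 | ~q2).
T (~q4 | (((q3 & q2) -> (~q4 -> q4)) <-> (~q1 -> ~q3))): β-rule — branch into T ~q4  //  T (((q3 & q2) -> (~q4 -> q4)) <-> (~q1 -> ~q3)).
  branch 1 (add T ~q4):
    T (~q4 | ~q2): β-rule — branch into T ~q4  //  T ~q2.
      branch 1.1 (add T ~q4):
        ○ open, literals {q4=0}.
      branch 1.2 (add T ~q2):
        ○ open, literals {q2=0, q4=0}.
  branch 2 (add T (((q3 & q2) -> (~q4 -> q4)) <-> (~q1 -> ~q3))):
    T (~q4 | ~q2): β-rule — branch into T ~q4  //  T ~q2.
      branch 2.1 (add T ~q4):
        T (((q3 & q2) -> (~q4 -> q4)) <-> (~q1 -> ~q3)): β-rule — branch into T ((q3 & q2) -> (~q4 -> q4)), T (~q1 -> ~q3)  //  F ((q3 & q2) -> (~q4 -> q4)), F (~q1 -> ~q3).
          branch 2.1.1 (add T ((q3 & q2) -> (~q4 -> q4)), T (~q1 -> ~q3)):
            T ((q3 & q2) -> (~q4 -> q4)): β-rule — branch into F (q3 & q2)  //  T (~q4 -> q4).
              branch 2.1.1.1 (add F (q3 & q2)):
                T (~q1 -> ~q3): β-rule — branch into F ~q1  //  T ~q3.
                  branch 2.1.1.1.1 (add F ~q1):
                    F (q3 & q2): β-rule — branch into F q3  //  F q2.
                      branch 2.1.1.1.1.1 (add F q3):
                        ○ open, literals {q1=1, q3=0, q4=0}.
                      branch 2.1.1.1.1.2 (add F q2):
                        ○ open, literals {q1=1, q2=0, q4=0}.
                  branch 2.1.1.1.2 (add T ~q3):
                    F (q3 & q2): β-rule — branch into F q3  //  F q2.
                      branch 2.1.1.1.2.1 (add F q3):
                        ○ open, literals {q3=0, q4=0}.
                      branch 2.1.1.1.2.2 (add F q2):
                        ○ open, literals {q2=0, q3=0, q4=0}.
              branch 2.1.1.2 (add T (~q4 -> q4)):
                T (~q1 -> ~q3): β-rule — branch into F ~q1  //  T ~q3.
                  branch 2.1.1.2.1 (add F ~q1):
                    T (~q4 -> q4): β-rule — branch into F ~q4  //  T q4.
                      branch 2.1.1.2.1.1 (add F ~q4):
                        × closes — contains both q4 and ~q4.
                      branch 2.1.1.2.1.2 (add T q4):
                        × closes — contains both q4 and ~q4.
                  branch 2.1.1.2.2 (add T ~q3):
                    T (~q4 -> q4): β-rule — branch into F ~q4  //  T q4.
                      branch 2.1.1.2.2.1 (add F ~q4):
                        × closes — contains both q4 and ~q4.
                      branch 2.1.1.2.2.2 (add T q4):
                        × closes — contains both q4 and ~q4.
          branch 2.1.2 (add F ((q3 & q2) -> (~q4 -> q4)), F (~q1 -> ~q3)):
            F ((q3 & q2) -> (~q4 -> q4)): α-rule — add T (q3 & q2), F (~q4 -> q4).
            F (~q1 -> ~q3): α-rule — add T ~q1, F ~q3.
            T (q3 & q2): α-rule — add T q3, T q2.
            F (~q4 -> q4): α-rule — add T ~q4, F q4.
            ○ open, literals {q1=0, q2=1, q3=1, q4=0}.
      branch 2.2 (add T ~q2):
        T (((q3 & q2) -> (~q4 -> q4)) <-> (~q1 -> ~q3)): β-rule — branch into T ((q3 & q2) -> (~q4 -> q4)), T (~q1 -> ~q3)  //  F ((q3 & q2) -> (~q4 -> q4)), F (~q1 -> ~q3).
          branch 2.2.1 (add T ((q3 & q2) -> (~q4 -> q4)), T (~q1 -> ~q3)):
            T ((q3 & q2) -> (~q4 -> q4)): β-rule — branch into F (q3 & q2)  //  T (~q4 -> q4).
              branch 2.2.1.1 (add F (q3 & q2)):
                T (~q1 -> ~q3): β-rule — branch into F ~q1  //  T ~q3.
                  branch 2.2.1.1.1 (add F ~q1):
                    F (q3 & q2): β-rule — branch into F q3  //  F q2.
                      branch 2.2.1.1.1.1 (add F q3):
                        ○ open, literals {q1=1, q2=0, q3=0}.
                      branch 2.2.1.1.1.2 (add F q2):
                        ○ open, literals {q1=1, q2=0}.
                  branch 2.2.1.1.2 (add T ~q3):
                    F (q3 & q2): β-rule — branch into F q3  //  F q2.
                      branch 2.2.1.1.2.1 (add F q3):
                        ○ open, literals {q2=0, q3=0}.
                      branch 2.2.1.1.2.2 (add F q2):
                        ○ open, literals {q2=0, q3=0}.
              branch 2.2.1.2 (add T (~q4 -> q4)):
                T (~q1 -> ~q3): β-rule — branch into F ~q1  //  T ~q3.
                  branch 2.2.1.2.1 (add F ~q1):
                    T (~q4 -> q4): β-rule — branch into F ~q4  //  T q4.
                      branch 2.2.1.2.1.1 (add F ~q4):
                        ○ open, literals {q1=1, q2=0, q4=1}.
                      branch 2.2.1.2.1.2 (add T q4):
                        ○ open, literals {q1=1, q2=0, q4=1}.
                  branch 2.2.1.2.2 (add T ~q3):
                    T (~q4 -> q4): β-rule — branch into F ~q4  //  T q4.
                      branch 2.2.1.2.2.1 (add F ~q4):
                        ○ open, literals {q2=0, q3=0, q4=1}.
                      branch 2.2.1.2.2.2 (add T q4):
                        ○ open, literals {q2=0, q3=0, q4=1}.
          branch 2.2.2 (add F ((q3 & q2) -> (~q4 -> q4)), F (~q1 -> ~q3)):
            F ((q3 & q2) -> (~q4 -> q4)): α-rule — add T (q3 & q2), F (~q4 -> q4).
            F (~q1 -> ~q3): α-rule — add T ~q1, F ~q3.
            T (q3 & q2): α-rule — add T q3, T q2.
            × closes — contains both q2 and ~q2.
5 branches closed, 15 open.
Each open branch fixes some atoms; the unmentioned ones are free. Counting distinct full assignments: branch {q4=0} (q2, q1, q3) contributes 8 new; branch {q2=0, q4=0} (q1, q3) contributes 0 new; branch {q1=1, q3=0, q4=0} (q2) contributes 0 new; branch {q1=1, q2=0, q4=0} (q3) contributes 0 new; branch {q3=0, q4=0} (q2, q1) contributes 0 new; branch {q2=0, q3=0, q4=0} (q1) contributes 0 new; branch {q1=0, q2=1, q3=1, q4=0} (none free) contributes 0 new; branch {q1=1, q2=0, q3=0} (q4) contributes 1 new; branch {q1=1, q2=0} (q4, q3) contributes 1 new; branch {q2=0, q3=0} (q4, q1) contributes 1 new; branch {q2=0, q3=0} (q4, q1) contributes 0 new; branch {q1=1, q2=0, q4=1} (q3) contributes 0 new; branch {q1=1, q2=0, q4=1} (q3) contributes 0 new; branch {q2=0, q3=0, q4=1} (q1) contributes 0 new; branch {q2=0, q3=0, q4=1} (q1) contributes 0 new. Total: 11.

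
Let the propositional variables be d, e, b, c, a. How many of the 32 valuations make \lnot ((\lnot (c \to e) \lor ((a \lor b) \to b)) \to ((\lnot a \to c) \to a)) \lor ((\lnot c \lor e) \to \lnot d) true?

Initial set: {(\lnot ((\lnot (c \to e) \lor ((a \lor b) \to b)) \to ((\lnot a \to c) \to a)) \lor ((\lnot c \lor e) \to \lnot d))}.
(\lnot ((\lnot (c \to e) \lor ((a \lor b) \to b)) \to ((\lnot a \to c) \to a)) \lor ((\lnot c \lor e) \to \lnot d)): β-rule — branch into \lnot ((\lnot (c \to e) \lor ((a \lor b) \to b)) \to ((\lnot a \to c) \to a))  //  ((\lnot c \lor e) \to \lnot d).
  branch 1 (add \lnot ((\lnot (c \to e) \lor ((a \lor b) \to b)) \to ((\lnot a \to c) \to a))):
    \lnot ((\lnot (c \to e) \lor ((a \lor b) \to b)) \to ((\lnot a \to c) \to a)): α-rule — add (\lnot (c \to e) \lor ((a \lor b) \to b)), \lnot ((\lnot a \to c) \to a).
    \lnot ((\lnot a \to c) \to a): α-rule — add (\lnot a \to c), \lnot a.
    (\lnot (c \to e) \lor ((a \lor b) \to b)): β-rule — branch into \lnot (c \to e)  //  ((a \lor b) \to b).
      branch 1.1 (add \lnot (c \to e)):
        \lnot (c \to e): α-rule — add c, \lnot e.
        (\lnot a \to c): β-rule — branch into \lnot \lnot a  //  c.
          branch 1.1.1 (add \lnot \lnot a):
            × closes — contains both a and \lnot a.
          branch 1.1.2 (add c):
            ○ open, literals {a=false, c=true, e=false}.
      branch 1.2 (add ((a \lor b) \to b)):
        (\lnot a \to c): β-rule — branch into \lnot \lnot a  //  c.
          branch 1.2.1 (add \lnot \lnot a):
            × closes — contains both a and \lnot a.
          branch 1.2.2 (add c):
            ((a \lor b) \to b): β-rule — branch into \lnot (a \lor b)  //  b.
              branch 1.2.2.1 (add \lnot (a \lor b)):
                \lnot (a \lor b): α-rule — add \lnot a, \lnot b.
                ○ open, literals {a=false, b=false, c=true}.
              branch 1.2.2.2 (add b):
                ○ open, literals {a=false, b=true, c=true}.
  branch 2 (add ((\lnot c \lor e) \to \lnot d)):
    ((\lnot c \lor e) \to \lnot d): β-rule — branch into \lnot (\lnot c \lor e)  //  \lnot d.
      branch 2.1 (add \lnot (\lnot c \lor e)):
        \lnot (\lnot c \lor e): α-rule — add \lnot \lnot c, \lnot e.
        ○ open, literals {c=true, e=false}.
      branch 2.2 (add \lnot d):
        ○ open, literals {d=false}.
2 branches closed, 5 open.
Each open branch fixes some atoms; the unmentioned ones are free. Counting distinct full assignments: branch {a=false, c=true, e=false} (d, b) contributes 4 new; branch {a=false, b=false, c=true} (d, e) contributes 2 new; branch {a=false, b=true, c=true} (d, e) contributes 2 new; branch {c=true, e=false} (d, b, a) contributes 4 new; branch {d=false} (e, b, c, a) contributes 10 new. Total: 22.

22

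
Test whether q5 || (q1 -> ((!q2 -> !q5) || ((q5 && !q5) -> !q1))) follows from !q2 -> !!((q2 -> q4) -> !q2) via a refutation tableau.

Initial set: {(!q2 -> !!((q2 -> q4) -> !q2)); !(q5 || (q1 -> ((!q2 -> !q5) || ((q5 && !q5) -> !q1))))}.
!(q5 || (q1 -> ((!q2 -> !q5) || ((q5 && !q5) -> !q1)))): α-rule — add !q5, !(q1 -> ((!q2 -> !q5) || ((q5 && !q5) -> !q1))).
!(q1 -> ((!q2 -> !q5) || ((q5 && !q5) -> !q1))): α-rule — add q1, !((!q2 -> !q5) || ((q5 && !q5) -> !q1)).
!((!q2 -> !q5) || ((q5 && !q5) -> !q1)): α-rule — add !(!q2 -> !q5), !((q5 && !q5) -> !q1).
!(!q2 -> !q5): α-rule — add !q2, !!q5.
× closes — contains both q5 and !q5.
All 1 branch closes.
Every branch closed, so the premises entail the conclusion.

Yes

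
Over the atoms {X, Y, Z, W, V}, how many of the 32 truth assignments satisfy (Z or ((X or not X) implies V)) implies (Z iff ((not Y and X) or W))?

Initial set: {((Z or ((X or not X) implies V)) implies (Z iff ((not Y and X) or W)))}.
((Z or ((X or not X) implies V)) implies (Z iff ((not Y and X) or W))): β-rule — branch into not (Z or ((X or not X) implies V))  //  (Z iff ((not Y and X) or W)).
  branch 1 (add not (Z or ((X or not X) implies V))):
    not (Z or ((X or not X) implies V)): α-rule — add not Z, not ((X or not X) implies V).
    not ((X or not X) implies V): α-rule — add (X or not X), not V.
    (X or not X): β-rule — branch into X  //  not X.
      branch 1.1 (add X):
        ○ open, literals {V=0, X=1, Z=0}.
      branch 1.2 (add not X):
        ○ open, literals {V=0, X=0, Z=0}.
  branch 2 (add (Z iff ((not Y and X) or W))):
    (Z iff ((not Y and X) or W)): β-rule — branch into Z, ((not Y and X) or W)  //  not Z, not ((not Y and X) or W).
      branch 2.1 (add Z, ((not Y and X) or W)):
        ((not Y and X) or W): β-rule — branch into (not Y and X)  //  W.
          branch 2.1.1 (add (not Y and X)):
            (not Y and X): α-rule — add not Y, X.
            ○ open, literals {X=1, Y=0, Z=1}.
          branch 2.1.2 (add W):
            ○ open, literals {W=1, Z=1}.
      branch 2.2 (add not Z, not ((not Y and X) or W)):
        not ((not Y and X) or W): α-rule — add not (not Y and X), not W.
        not (not Y and X): β-rule — branch into not not Y  //  not X.
          branch 2.2.1 (add not not Y):
            ○ open, literals {W=0, Y=1, Z=0}.
          branch 2.2.2 (add not X):
            ○ open, literals {W=0, X=0, Z=0}.
0 branches closed, 6 open.
Each open branch fixes some atoms; the unmentioned ones are free. Counting distinct full assignments: branch {V=0, X=1, Z=0} (Y, W) contributes 4 new; branch {V=0, X=0, Z=0} (Y, W) contributes 4 new; branch {X=1, Y=0, Z=1} (W, V) contributes 4 new; branch {W=1, Z=1} (X, Y, V) contributes 6 new; branch {W=0, Y=1, Z=0} (X, V) contributes 2 new; branch {W=0, X=0, Z=0} (Y, V) contributes 1 new. Total: 21.

21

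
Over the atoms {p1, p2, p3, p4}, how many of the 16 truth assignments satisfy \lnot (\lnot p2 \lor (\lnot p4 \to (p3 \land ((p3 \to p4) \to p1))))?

2

Initial set: {\lnot (\lnot p2 \lor (\lnot p4 \to (p3 \land ((p3 \to p4) \to p1))))}.
\lnot (\lnot p2 \lor (\lnot p4 \to (p3 \land ((p3 \to p4) \to p1)))): α-rule — add \lnot \lnot p2, \lnot (\lnot p4 \to (p3 \land ((p3 \to p4) \to p1))).
\lnot (\lnot p4 \to (p3 \land ((p3 \to p4) \to p1))): α-rule — add \lnot p4, \lnot (p3 \land ((p3 \to p4) \to p1)).
\lnot (p3 \land ((p3 \to p4) \to p1)): β-rule — branch into \lnot p3  //  \lnot ((p3 \to p4) \to p1).
  branch 1 (add \lnot p3):
    ○ open, literals {p2=T, p3=F, p4=F}.
  branch 2 (add \lnot ((p3 \to p4) \to p1)):
    \lnot ((p3 \to p4) \to p1): α-rule — add (p3 \to p4), \lnot p1.
    (p3 \to p4): β-rule — branch into \lnot p3  //  p4.
      branch 2.1 (add \lnot p3):
        ○ open, literals {p1=F, p2=T, p3=F, p4=F}.
      branch 2.2 (add p4):
        × closes — contains both p4 and \lnot p4.
1 branch closed, 2 open.
Each open branch fixes some atoms; the unmentioned ones are free. Counting distinct full assignments: branch {p2=T, p3=F, p4=F} (p1) contributes 2 new; branch {p1=F, p2=T, p3=F, p4=F} (none free) contributes 0 new. Total: 2.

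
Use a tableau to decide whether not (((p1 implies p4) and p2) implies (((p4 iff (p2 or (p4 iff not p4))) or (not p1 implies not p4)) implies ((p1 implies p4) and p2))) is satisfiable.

Unsatisfiable

Initial set: {not (((p1 implies p4) and p2) implies (((p4 iff (p2 or (p4 iff not p4))) or (not p1 implies not p4)) implies ((p1 implies p4) and p2)))}.
not (((p1 implies p4) and p2) implies (((p4 iff (p2 or (p4 iff not p4))) or (not p1 implies not p4)) implies ((p1 implies p4) and p2))): α-rule — add ((p1 implies p4) and p2), not (((p4 iff (p2 or (p4 iff not p4))) or (not p1 implies not p4)) implies ((p1 implies p4) and p2)).
((p1 implies p4) and p2): α-rule — add (p1 implies p4), p2.
not (((p4 iff (p2 or (p4 iff not p4))) or (not p1 implies not p4)) implies ((p1 implies p4) and p2)): α-rule — add ((p4 iff (p2 or (p4 iff not p4))) or (not p1 implies not p4)), not ((p1 implies p4) and p2).
(p1 implies p4): β-rule — branch into not p1  //  p4.
  branch 1 (add not p1):
    ((p4 iff (p2 or (p4 iff not p4))) or (not p1 implies not p4)): β-rule — branch into (p4 iff (p2 or (p4 iff not p4)))  //  (not p1 implies not p4).
      branch 1.1 (add (p4 iff (p2 or (p4 iff not p4)))):
        not ((p1 implies p4) and p2): β-rule — branch into not (p1 implies p4)  //  not p2.
          branch 1.1.1 (add not (p1 implies p4)):
            not (p1 implies p4): α-rule — add p1, not p4.
            × closes — contains both p1 and not p1.
          branch 1.1.2 (add not p2):
            × closes — contains both p2 and not p2.
      branch 1.2 (add (not p1 implies not p4)):
        not ((p1 implies p4) and p2): β-rule — branch into not (p1 implies p4)  //  not p2.
          branch 1.2.1 (add not (p1 implies p4)):
            not (p1 implies p4): α-rule — add p1, not p4.
            × closes — contains both p1 and not p1.
          branch 1.2.2 (add not p2):
            × closes — contains both p2 and not p2.
  branch 2 (add p4):
    ((p4 iff (p2 or (p4 iff not p4))) or (not p1 implies not p4)): β-rule — branch into (p4 iff (p2 or (p4 iff not p4)))  //  (not p1 implies not p4).
      branch 2.1 (add (p4 iff (p2 or (p4 iff not p4)))):
        not ((p1 implies p4) and p2): β-rule — branch into not (p1 implies p4)  //  not p2.
          branch 2.1.1 (add not (p1 implies p4)):
            not (p1 implies p4): α-rule — add p1, not p4.
            × closes — contains both p4 and not p4.
          branch 2.1.2 (add not p2):
            × closes — contains both p2 and not p2.
      branch 2.2 (add (not p1 implies not p4)):
        not ((p1 implies p4) and p2): β-rule — branch into not (p1 implies p4)  //  not p2.
          branch 2.2.1 (add not (p1 implies p4)):
            not (p1 implies p4): α-rule — add p1, not p4.
            × closes — contains both p4 and not p4.
          branch 2.2.2 (add not p2):
            × closes — contains both p2 and not p2.
All 8 branches close.
Every branch closed; the formula is unsatisfiable.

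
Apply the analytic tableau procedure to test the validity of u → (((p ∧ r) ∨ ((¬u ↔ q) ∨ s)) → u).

Assume the negation and expand:
Initial set: {¬(u → (((p ∧ r) ∨ ((¬u ↔ q) ∨ s)) → u))}.
¬(u → (((p ∧ r) ∨ ((¬u ↔ q) ∨ s)) → u)): α-rule — add u, ¬(((p ∧ r) ∨ ((¬u ↔ q) ∨ s)) → u).
¬(((p ∧ r) ∨ ((¬u ↔ q) ∨ s)) → u): α-rule — add ((p ∧ r) ∨ ((¬u ↔ q) ∨ s)), ¬u.
× closes — contains both u and ¬u.
All 1 branch closes.
Every branch closed, so the negation is unsatisfiable and the formula is valid.

Valid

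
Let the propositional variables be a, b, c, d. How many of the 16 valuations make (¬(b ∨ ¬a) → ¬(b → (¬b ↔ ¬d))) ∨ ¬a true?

Initial set: {((¬(b ∨ ¬a) → ¬(b → (¬b ↔ ¬d))) ∨ ¬a)}.
((¬(b ∨ ¬a) → ¬(b → (¬b ↔ ¬d))) ∨ ¬a): β-rule — branch into (¬(b ∨ ¬a) → ¬(b → (¬b ↔ ¬d)))  //  ¬a.
  branch 1 (add (¬(b ∨ ¬a) → ¬(b → (¬b ↔ ¬d)))):
    (¬(b ∨ ¬a) → ¬(b → (¬b ↔ ¬d))): β-rule — branch into ¬¬(b ∨ ¬a)  //  ¬(b → (¬b ↔ ¬d)).
      branch 1.1 (add ¬¬(b ∨ ¬a)):
        ¬¬(b ∨ ¬a): β-rule — branch into b  //  ¬a.
          branch 1.1.1 (add b):
            ○ open, literals {b=1}.
          branch 1.1.2 (add ¬a):
            ○ open, literals {a=0}.
      branch 1.2 (add ¬(b → (¬b ↔ ¬d))):
        ¬(b → (¬b ↔ ¬d)): α-rule — add b, ¬(¬b ↔ ¬d).
        ¬(¬b ↔ ¬d): β-rule — branch into ¬b, ¬¬d  //  ¬¬b, ¬d.
          branch 1.2.1 (add ¬b, ¬¬d):
            × closes — contains both b and ¬b.
          branch 1.2.2 (add ¬¬b, ¬d):
            ○ open, literals {b=1, d=0}.
  branch 2 (add ¬a):
    ○ open, literals {a=0}.
1 branch closed, 4 open.
Each open branch fixes some atoms; the unmentioned ones are free. Counting distinct full assignments: branch {b=1} (a, c, d) contributes 8 new; branch {a=0} (b, c, d) contributes 4 new; branch {b=1, d=0} (a, c) contributes 0 new; branch {a=0} (b, c, d) contributes 0 new. Total: 12.

12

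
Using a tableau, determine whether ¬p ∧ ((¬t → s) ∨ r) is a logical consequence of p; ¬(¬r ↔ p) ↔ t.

Initial set: {p; (¬(¬r ↔ p) ↔ t); ¬(¬p ∧ ((¬t → s) ∨ r))}.
(¬(¬r ↔ p) ↔ t): β-rule — branch into ¬(¬r ↔ p), t  //  ¬¬(¬r ↔ p), ¬t.
  branch 1 (add ¬(¬r ↔ p), t):
    ¬(¬p ∧ ((¬t → s) ∨ r)): β-rule — branch into ¬¬p  //  ¬((¬t → s) ∨ r).
      branch 1.1 (add ¬¬p):
        ¬(¬r ↔ p): β-rule — branch into ¬r, ¬p  //  ¬¬r, p.
          branch 1.1.1 (add ¬r, ¬p):
            × closes — contains both p and ¬p.
          branch 1.1.2 (add ¬¬r, p):
            ○ open, literals {p=true, r=true, t=true}.
      branch 1.2 (add ¬((¬t → s) ∨ r)):
        ¬((¬t → s) ∨ r): α-rule — add ¬(¬t → s), ¬r.
        ¬(¬t → s): α-rule — add ¬t, ¬s.
        × closes — contains both t and ¬t.
  branch 2 (add ¬¬(¬r ↔ p), ¬t):
    ¬(¬p ∧ ((¬t → s) ∨ r)): β-rule — branch into ¬¬p  //  ¬((¬t → s) ∨ r).
      branch 2.1 (add ¬¬p):
        ¬¬(¬r ↔ p): β-rule — branch into ¬r, p  //  ¬¬r, ¬p.
          branch 2.1.1 (add ¬r, p):
            ○ open, literals {p=true, r=false, t=false}.
          branch 2.1.2 (add ¬¬r, ¬p):
            × closes — contains both p and ¬p.
      branch 2.2 (add ¬((¬t → s) ∨ r)):
        ¬((¬t → s) ∨ r): α-rule — add ¬(¬t → s), ¬r.
        ¬(¬t → s): α-rule — add ¬t, ¬s.
        ¬¬(¬r ↔ p): β-rule — branch into ¬r, p  //  ¬¬r, ¬p.
          branch 2.2.1 (add ¬r, p):
            ○ open, literals {p=true, r=false, s=false, t=false}.
          branch 2.2.2 (add ¬¬r, ¬p):
            × closes — contains both r and ¬r.
4 branches closed, 3 open.
An open branch gives a countermodel: p=true, r=true, t=true (unmentioned atoms arbitrary); the premises hold there but the conclusion fails.

No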